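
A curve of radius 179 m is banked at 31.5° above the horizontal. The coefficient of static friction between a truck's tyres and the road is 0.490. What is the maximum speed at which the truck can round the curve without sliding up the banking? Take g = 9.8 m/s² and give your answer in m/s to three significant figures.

At the maximum speed, friction acts down the slope at its limiting value f = μN. Radially (horizontal, toward centre): N sinθ + μN cosθ = mv²/r. Vertically: N cosθ − μN sinθ = mg.
Dividing: v² = r g (sinθ + μcosθ)/(cosθ − μsinθ).
sinθ + μcosθ = 0.5225 + 0.490×0.8526 = 0.9403; cosθ − μsinθ = 0.8526 − 0.490×0.5225 = 0.5966.
v² = 179 × 9.8 × 0.9403/0.5966 = 2765 m²/s², so v = 52.58 m/s.

52.6 m/s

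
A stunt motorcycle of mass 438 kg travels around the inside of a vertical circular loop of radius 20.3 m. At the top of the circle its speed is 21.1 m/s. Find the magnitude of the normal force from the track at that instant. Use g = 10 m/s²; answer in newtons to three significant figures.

At the top, both N and the weight mg point inward (toward the centre), so N + mg = mv²/r.
N = m(v²/r − g) = 438 × ((21.1)²/20.3 − 10.0) = 438 × (21.93 − 10.0) = 438 × 11.93 = 5226 N.

5230 N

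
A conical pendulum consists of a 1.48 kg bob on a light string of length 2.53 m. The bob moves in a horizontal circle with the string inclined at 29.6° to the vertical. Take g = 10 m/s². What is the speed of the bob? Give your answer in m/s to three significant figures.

2.66 m/s

The radius of the circle is r = L sinθ = 2.53 × sin 29.6° = 1.250 m.
Horizontally T sinθ = mv²/r and vertically T cosθ = mg, so tanθ = v²/(rg).
v = √(r g tanθ) = √(1.250 × 10.0 × 0.5681) = √7.099 = 2.664 m/s.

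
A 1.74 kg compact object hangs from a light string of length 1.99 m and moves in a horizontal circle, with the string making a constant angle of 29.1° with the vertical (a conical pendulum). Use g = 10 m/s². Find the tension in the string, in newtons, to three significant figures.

19.9 N

Vertically the bob has no acceleration, so T cosθ = mg.
T = mg/cosθ = 1.74 × 10.0 / cos 29.1° = 17.40/0.8738 = 19.91 N.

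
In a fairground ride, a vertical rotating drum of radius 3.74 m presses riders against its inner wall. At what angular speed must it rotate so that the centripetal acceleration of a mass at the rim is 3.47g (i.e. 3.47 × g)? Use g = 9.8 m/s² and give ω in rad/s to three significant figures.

3.02 rad/s

Centripetal acceleration a_c = ω²r. Setting ω²r = 3.47g:
ω = √(3.47g / r) = √(3.47 × 9.8 / 3.74) = √9.093 = 3.015 rad/s.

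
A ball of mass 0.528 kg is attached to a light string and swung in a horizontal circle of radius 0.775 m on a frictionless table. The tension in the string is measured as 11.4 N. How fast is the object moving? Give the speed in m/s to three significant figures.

T = m v²/r ⇒ v = √(T r / m) = √(11.4 × 0.775 / 0.528) = √16.73 = 4.091 m/s.

4.09 m/s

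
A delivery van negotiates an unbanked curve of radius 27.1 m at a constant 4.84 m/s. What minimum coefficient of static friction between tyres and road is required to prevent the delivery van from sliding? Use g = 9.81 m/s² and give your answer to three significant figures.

0.0881

Friction provides the centripetal force: μ_s m g = m v²/r, so μ_s = v²/(g r) = (4.840)²/(9.81 × 27.1) = 23.43/265.9 = 0.08812.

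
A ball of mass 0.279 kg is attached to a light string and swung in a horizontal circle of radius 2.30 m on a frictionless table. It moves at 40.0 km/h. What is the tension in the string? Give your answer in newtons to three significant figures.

15.0 N

v = 40.0 km/h = 40.0/3.6 = 11.11 m/s.
The tension is the only horizontal force, so it supplies the full centripetal force: T = m v²/r = 0.279 × (11.11)²/2.30 = 0.279 × 123.5/2.30 = 14.98 N.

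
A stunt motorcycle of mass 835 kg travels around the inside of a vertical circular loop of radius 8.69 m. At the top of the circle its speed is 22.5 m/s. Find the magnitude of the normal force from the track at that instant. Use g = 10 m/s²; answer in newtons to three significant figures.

40300 N

At the top, both N and the weight mg point inward (toward the centre), so N + mg = mv²/r.
N = m(v²/r − g) = 835 × ((22.5)²/8.69 − 10.0) = 835 × (58.26 − 10.0) = 835 × 48.26 = 40290 N.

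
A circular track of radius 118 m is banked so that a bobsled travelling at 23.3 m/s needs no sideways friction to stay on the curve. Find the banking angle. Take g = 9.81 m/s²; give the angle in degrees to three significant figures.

25.1°

For a frictionless banked turn: horizontally N sinθ = mv²/r and vertically N cosθ = mg.
Dividing: tanθ = v²/(r g) = (23.3)²/(118 × 9.81) = 542.9/1158 = 0.4690.
θ = arctan(0.4690) = 25.13°.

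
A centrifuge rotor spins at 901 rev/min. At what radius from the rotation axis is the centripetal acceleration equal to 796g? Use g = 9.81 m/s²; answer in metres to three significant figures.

0.877 m

ω = 901 rev/min × 2π/60 = 94.35 rad/s.
a_c = ω²r = 796g ⇒ r = 796 × 9.81 / (94.35)² = 7809/8902 = 0.8772 m.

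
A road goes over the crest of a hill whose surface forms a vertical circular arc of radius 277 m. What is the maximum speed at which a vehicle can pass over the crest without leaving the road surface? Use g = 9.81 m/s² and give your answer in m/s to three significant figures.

52.1 m/s

At the crest the centre of the circle is below the vehicle, so the net downward (centripetal) force is mg − N = mv²/r.
The vehicle leaves the road when N → 0, giving v_max = √(g r) = √(9.81 × 277) = 52.13 m/s.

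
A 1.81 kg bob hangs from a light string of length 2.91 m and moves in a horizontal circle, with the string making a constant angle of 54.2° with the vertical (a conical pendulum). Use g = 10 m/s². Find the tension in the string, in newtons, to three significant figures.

30.9 N

Vertically the bob has no acceleration, so T cosθ = mg.
T = mg/cosθ = 1.81 × 10.0 / cos 54.2° = 18.10/0.5850 = 30.94 N.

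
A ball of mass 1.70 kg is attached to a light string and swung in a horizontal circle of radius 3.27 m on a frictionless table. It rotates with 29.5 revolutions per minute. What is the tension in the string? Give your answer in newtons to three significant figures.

ω = 29.5 rev/min × 2π/60 = 3.089 rad/s, so v = ωr = 3.089 × 3.27 = 10.10 m/s.
The tension is the only horizontal force, so it supplies the full centripetal force: T = m v²/r = 1.70 × (10.10)²/3.27 = 1.70 × 102.0/3.27 = 53.05 N.

53.1 N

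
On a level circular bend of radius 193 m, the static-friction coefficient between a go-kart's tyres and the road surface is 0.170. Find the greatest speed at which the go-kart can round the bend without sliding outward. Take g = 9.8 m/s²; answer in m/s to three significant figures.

17.9 m/s

On a flat curve, static friction is the only horizontal force, so it must supply the full centripetal force: μ_s m g = m v²/r.
Mass cancels: v_max = √(μ_s g r) = √(0.170 × 9.8 × 193) = √321.5 = 17.93 m/s.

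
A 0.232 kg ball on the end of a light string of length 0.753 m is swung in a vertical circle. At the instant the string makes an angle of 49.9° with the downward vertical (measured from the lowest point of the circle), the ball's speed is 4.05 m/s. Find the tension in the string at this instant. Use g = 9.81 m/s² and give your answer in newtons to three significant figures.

6.52 N

Take the radial direction toward the centre of the circle as positive. The component of the weight along the string toward the centre is −mg cos φ (φ measured from the bottom), so Newton's second law along the string gives T − mg cos φ = m v²/r.
cos 49.9° = 0.6441, so T = m(v²/r + g cos φ) = 0.232 × ((4.05)²/0.753 + 9.81 × 0.6441) = 0.232 × (21.78 + (6.319)) = 0.232 × 28.10 = 6.520 N.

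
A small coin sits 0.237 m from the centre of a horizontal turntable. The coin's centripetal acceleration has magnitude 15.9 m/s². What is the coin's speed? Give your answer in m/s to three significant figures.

1.94 m/s

a_c = v²/r ⇒ v = √(a_c · r) = √(15.9 × 0.237) = √3.768 = 1.941 m/s.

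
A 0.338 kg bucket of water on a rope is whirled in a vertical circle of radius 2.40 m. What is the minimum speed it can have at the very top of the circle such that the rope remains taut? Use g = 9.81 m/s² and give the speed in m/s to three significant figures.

4.85 m/s

At the top, both weight mg and T point toward the centre: T + mg = mv²/r.
At minimum speed T → 0, so mg = mv_min²/r ⇒ v_min = √(g r) = √(9.81 × 2.40) = 4.852 m/s.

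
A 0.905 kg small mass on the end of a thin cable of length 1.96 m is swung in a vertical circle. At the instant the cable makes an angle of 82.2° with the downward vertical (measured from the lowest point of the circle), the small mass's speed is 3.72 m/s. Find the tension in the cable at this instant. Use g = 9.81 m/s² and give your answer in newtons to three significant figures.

Take the radial direction toward the centre of the circle as positive. The component of the weight along the string toward the centre is −mg cos φ (φ measured from the bottom), so Newton's second law along the string gives T − mg cos φ = m v²/r.
cos 82.2° = 0.1357, so T = m(v²/r + g cos φ) = 0.905 × ((3.72)²/1.96 + 9.81 × 0.1357) = 0.905 × (7.060 + (1.331)) = 0.905 × 8.392 = 7.595 N.

7.59 N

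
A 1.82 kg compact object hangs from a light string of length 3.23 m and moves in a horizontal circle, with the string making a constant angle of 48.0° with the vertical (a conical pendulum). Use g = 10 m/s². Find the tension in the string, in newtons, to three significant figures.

Vertically the bob has no acceleration, so T cosθ = mg.
T = mg/cosθ = 1.82 × 10.0 / cos 48.0° = 18.20/0.6691 = 27.20 N.

27.2 N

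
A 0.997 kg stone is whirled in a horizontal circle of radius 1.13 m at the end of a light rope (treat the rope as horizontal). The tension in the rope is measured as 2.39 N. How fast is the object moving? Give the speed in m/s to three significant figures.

1.65 m/s

T = m v²/r ⇒ v = √(T r / m) = √(2.39 × 1.13 / 0.997) = √2.709 = 1.646 m/s.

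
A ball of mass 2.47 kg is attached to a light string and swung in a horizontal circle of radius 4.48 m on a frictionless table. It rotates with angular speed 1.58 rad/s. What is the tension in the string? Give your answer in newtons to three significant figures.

v = ωr = 1.58 × 4.48 = 7.078 m/s.
The tension is the only horizontal force, so it supplies the full centripetal force: T = m v²/r = 2.47 × (7.078)²/4.48 = 2.47 × 50.10/4.48 = 27.62 N.

27.6 N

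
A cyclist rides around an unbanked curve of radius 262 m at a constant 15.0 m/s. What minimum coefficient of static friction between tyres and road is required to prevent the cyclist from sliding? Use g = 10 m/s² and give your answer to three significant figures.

Friction provides the centripetal force: μ_s m g = m v²/r, so μ_s = v²/(g r) = (15.00)²/(10.0 × 262) = 225.0/2620 = 0.08588.

0.0859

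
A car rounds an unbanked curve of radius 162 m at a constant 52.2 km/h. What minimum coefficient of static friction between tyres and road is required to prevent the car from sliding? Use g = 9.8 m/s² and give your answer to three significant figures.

0.132

v = 52.2/3.6 = 14.50 m/s.
Friction provides the centripetal force: μ_s m g = m v²/r, so μ_s = v²/(g r) = (14.50)²/(9.8 × 162) = 210.2/1588 = 0.1324.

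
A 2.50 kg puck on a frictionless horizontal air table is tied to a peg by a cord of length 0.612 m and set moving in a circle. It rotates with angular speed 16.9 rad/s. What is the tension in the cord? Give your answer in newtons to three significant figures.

v = ωr = 16.9 × 0.612 = 10.34 m/s.
The tension is the only horizontal force, so it supplies the full centripetal force: T = m v²/r = 2.50 × (10.34)²/0.612 = 2.50 × 107.0/0.612 = 437.0 N.

437 N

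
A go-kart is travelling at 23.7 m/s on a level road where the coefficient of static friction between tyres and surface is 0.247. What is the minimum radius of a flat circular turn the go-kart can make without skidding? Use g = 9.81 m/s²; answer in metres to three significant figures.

232 m

At the limit, μ_s m g = m v²/r, so r_min = v²/(μ_s g) = (23.7)²/(0.247 × 9.81) = 561.7/2.423 = 231.8 m.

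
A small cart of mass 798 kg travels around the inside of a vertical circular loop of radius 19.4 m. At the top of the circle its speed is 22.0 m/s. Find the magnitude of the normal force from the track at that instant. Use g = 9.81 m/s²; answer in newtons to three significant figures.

At the top, both N and the weight mg point inward (toward the centre), so N + mg = mv²/r.
N = m(v²/r − g) = 798 × ((22.0)²/19.4 − 9.81) = 798 × (24.95 − 9.81) = 798 × 15.14 = 12080 N.

12100 N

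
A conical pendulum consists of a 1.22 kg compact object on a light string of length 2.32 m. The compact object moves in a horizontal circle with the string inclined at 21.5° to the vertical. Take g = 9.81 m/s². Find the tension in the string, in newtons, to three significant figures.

Vertically the bob has no acceleration, so T cosθ = mg.
T = mg/cosθ = 1.22 × 9.81 / cos 21.5° = 11.97/0.9304 = 12.86 N.

12.9 N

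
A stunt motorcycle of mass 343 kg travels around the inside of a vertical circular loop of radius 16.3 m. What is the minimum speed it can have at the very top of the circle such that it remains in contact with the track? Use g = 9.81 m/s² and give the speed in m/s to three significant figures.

12.6 m/s

At the highest point the centre is directly below, so both the weight and N act inward: N + mg = mv²/r.
At minimum speed N → 0, so mg = mv_min²/r ⇒ v_min = √(g r) = √(9.81 × 16.3) = 12.65 m/s.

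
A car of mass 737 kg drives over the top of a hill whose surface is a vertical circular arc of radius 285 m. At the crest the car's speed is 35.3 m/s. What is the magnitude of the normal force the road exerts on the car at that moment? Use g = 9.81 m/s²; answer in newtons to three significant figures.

4010 N

At the crest the centripetal acceleration points downward (toward the centre of the arc), so mg − N = mv²/r.
N = m(g − v²/r) = 737 × (9.81 − (35.3)²/285) = 737 × (9.81 − 4.372) = 737 × 5.438 = 4008 N.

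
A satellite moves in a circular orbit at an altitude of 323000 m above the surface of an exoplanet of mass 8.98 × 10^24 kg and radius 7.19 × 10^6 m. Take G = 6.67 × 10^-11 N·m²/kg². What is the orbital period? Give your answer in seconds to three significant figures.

5290 s

r = R + h = 7.19 × 10^6 + 323000 = 7.513 × 10^6 m. Gravity provides the centripetal force: G M m / r² = m v² / r ⇒ v = √(GM/r) = 8929 m/s.
T = 2πr/v = 2π × 7.513 × 10^6 / 8929 = 5287 s.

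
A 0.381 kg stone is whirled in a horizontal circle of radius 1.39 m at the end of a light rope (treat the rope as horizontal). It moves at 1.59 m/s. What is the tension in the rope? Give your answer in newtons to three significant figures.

0.693 N

The tension is the only horizontal force, so it supplies the full centripetal force: T = m v²/r = 0.381 × (1.590)²/1.39 = 0.381 × 2.528/1.39 = 0.6930 N.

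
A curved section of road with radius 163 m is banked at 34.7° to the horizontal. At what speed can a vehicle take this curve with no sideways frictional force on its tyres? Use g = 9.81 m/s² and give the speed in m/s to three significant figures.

On a frictionless banked curve, N sinθ = mv²/r and N cosθ = mg, so tanθ = v²/(rg).
v = √(r g tanθ) = √(163 × 9.81 × tan 34.7°) = √(163 × 9.81 × 0.6924) = √1107 = 33.27 m/s.

33.3 m/s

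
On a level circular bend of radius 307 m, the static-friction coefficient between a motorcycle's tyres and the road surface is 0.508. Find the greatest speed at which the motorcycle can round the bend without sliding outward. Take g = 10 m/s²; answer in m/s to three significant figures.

39.5 m/s

On a flat curve, static friction is the only horizontal force, so it must supply the full centripetal force: μ_s m g = m v²/r.
Mass cancels: v_max = √(μ_s g r) = √(0.508 × 10.0 × 307) = √1560 = 39.49 m/s.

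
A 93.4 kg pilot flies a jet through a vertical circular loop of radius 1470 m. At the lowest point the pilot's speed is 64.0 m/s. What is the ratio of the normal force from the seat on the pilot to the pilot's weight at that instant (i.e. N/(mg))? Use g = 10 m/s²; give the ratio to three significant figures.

At the bottom, N − mg = mv²/r, so N = m(v²/r + g) and N/(mg) = v²/(rg) + 1 = (64.0)²/(1470 × 10.0) + 1 = 0.2786 + 1 = 1.279.

1.28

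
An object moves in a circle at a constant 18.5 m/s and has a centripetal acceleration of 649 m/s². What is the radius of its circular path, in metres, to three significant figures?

0.527 m

a_c = v²/r ⇒ r = v²/a_c = (18.5)²/649 = 342.2/649 = 0.5273 m.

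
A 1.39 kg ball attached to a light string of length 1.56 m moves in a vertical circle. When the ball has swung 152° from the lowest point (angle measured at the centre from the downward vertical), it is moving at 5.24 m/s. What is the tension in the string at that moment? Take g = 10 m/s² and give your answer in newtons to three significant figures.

Take the radial direction toward the centre of the circle as positive. The component of the weight along the string toward the centre is −mg cos φ (φ measured from the bottom), so Newton's second law along the string gives T − mg cos φ = m v²/r.
cos 152° = -0.8829, so T = m(v²/r + g cos φ) = 1.39 × ((5.24)²/1.56 + 10.0 × -0.8829) = 1.39 × (17.60 + (-8.829)) = 1.39 × 8.772 = 12.19 N.

12.2 N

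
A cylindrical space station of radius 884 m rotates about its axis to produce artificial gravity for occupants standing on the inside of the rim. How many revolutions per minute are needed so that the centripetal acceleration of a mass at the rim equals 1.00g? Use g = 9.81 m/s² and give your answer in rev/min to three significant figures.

Require ω²r = 1.00g, so ω = √(1.00 × 9.81/884) = 0.1053 rad/s.
In rev/min: ω × 60/(2π) = 0.1053 × 60/(2π) = 1.006 rev/min.

1.01 rev/min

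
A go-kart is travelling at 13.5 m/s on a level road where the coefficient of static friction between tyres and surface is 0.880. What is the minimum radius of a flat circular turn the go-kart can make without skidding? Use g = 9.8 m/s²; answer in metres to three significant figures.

21.1 m

At the limit, μ_s m g = m v²/r, so r_min = v²/(μ_s g) = (13.5)²/(0.880 × 9.8) = 182.2/8.624 = 21.13 m.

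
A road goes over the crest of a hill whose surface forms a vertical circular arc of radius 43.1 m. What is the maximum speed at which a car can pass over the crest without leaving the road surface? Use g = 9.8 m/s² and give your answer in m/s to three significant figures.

At the crest the centre of the circle is below the car, so the net downward (centripetal) force is mg − N = mv²/r.
The car leaves the road when N → 0, giving v_max = √(g r) = √(9.8 × 43.1) = 20.55 m/s.

20.6 m/s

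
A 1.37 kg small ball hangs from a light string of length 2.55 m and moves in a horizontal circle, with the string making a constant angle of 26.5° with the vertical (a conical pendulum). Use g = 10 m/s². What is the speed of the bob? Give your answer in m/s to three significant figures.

2.38 m/s

The radius of the circle is r = L sinθ = 2.55 × sin 26.5° = 1.138 m.
Horizontally T sinθ = mv²/r and vertically T cosθ = mg, so tanθ = v²/(rg).
v = √(r g tanθ) = √(1.138 × 10.0 × 0.4986) = √5.673 = 2.382 m/s.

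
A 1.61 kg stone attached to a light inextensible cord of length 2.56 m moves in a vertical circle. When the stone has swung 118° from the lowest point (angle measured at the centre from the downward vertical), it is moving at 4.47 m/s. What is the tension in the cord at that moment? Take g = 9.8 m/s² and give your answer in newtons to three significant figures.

Take the radial direction toward the centre of the circle as positive. The component of the weight along the string toward the centre is −mg cos φ (φ measured from the bottom), so Newton's second law along the string gives T − mg cos φ = m v²/r.
cos 118° = -0.4695, so T = m(v²/r + g cos φ) = 1.61 × ((4.47)²/2.56 + 9.8 × -0.4695) = 1.61 × (7.805 + (-4.601)) = 1.61 × 3.204 = 5.159 N.

5.16 N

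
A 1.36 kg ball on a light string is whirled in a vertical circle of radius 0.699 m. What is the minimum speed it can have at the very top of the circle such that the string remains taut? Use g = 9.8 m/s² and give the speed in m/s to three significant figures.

At the highest point the centre is directly below, so both the weight and T act inward: T + mg = mv²/r.
At minimum speed T → 0, so mg = mv_min²/r ⇒ v_min = √(g r) = √(9.8 × 0.699) = 2.617 m/s.

2.62 m/s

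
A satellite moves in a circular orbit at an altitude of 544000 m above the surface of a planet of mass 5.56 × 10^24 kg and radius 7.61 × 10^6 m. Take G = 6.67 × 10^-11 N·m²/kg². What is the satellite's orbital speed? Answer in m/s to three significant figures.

Orbital radius r = R + h = 7.61 × 10^6 + 544000 = 8.154 × 10^6 m.
Gravity supplies the centripetal force: G M m / r² = m v² / r, so v = √(GM/r).
v = √(6.67 × 10^-11 × 5.56 × 10^24 / 8.154 × 10^6) = √(4.548 × 10^7) = 6744 m/s.

6740 m/s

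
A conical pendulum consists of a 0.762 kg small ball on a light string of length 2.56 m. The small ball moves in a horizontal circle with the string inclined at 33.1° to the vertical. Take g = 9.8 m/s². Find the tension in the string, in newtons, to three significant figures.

8.91 N

Vertically the bob has no acceleration, so T cosθ = mg.
T = mg/cosθ = 0.762 × 9.8 / cos 33.1° = 7.468/0.8377 = 8.914 N.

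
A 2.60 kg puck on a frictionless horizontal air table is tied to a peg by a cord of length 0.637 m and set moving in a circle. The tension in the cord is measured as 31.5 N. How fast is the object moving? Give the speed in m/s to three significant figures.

T = m v²/r ⇒ v = √(T r / m) = √(31.5 × 0.637 / 2.60) = √7.717 = 2.778 m/s.

2.78 m/s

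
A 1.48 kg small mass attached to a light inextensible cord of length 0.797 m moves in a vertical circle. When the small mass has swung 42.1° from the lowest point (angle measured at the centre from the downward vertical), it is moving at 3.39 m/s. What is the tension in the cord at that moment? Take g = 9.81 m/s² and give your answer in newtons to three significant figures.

Take the radial direction toward the centre of the circle as positive. The component of the weight along the string toward the centre is −mg cos φ (φ measured from the bottom), so Newton's second law along the string gives T − mg cos φ = m v²/r.
cos 42.1° = 0.7420, so T = m(v²/r + g cos φ) = 1.48 × ((3.39)²/0.797 + 9.81 × 0.7420) = 1.48 × (14.42 + (7.279)) = 1.48 × 21.70 = 32.11 N.

32.1 N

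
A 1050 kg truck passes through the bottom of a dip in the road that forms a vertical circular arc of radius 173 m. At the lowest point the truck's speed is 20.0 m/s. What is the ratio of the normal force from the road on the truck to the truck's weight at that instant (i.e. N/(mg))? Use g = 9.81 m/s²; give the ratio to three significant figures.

1.24

At the bottom, N − mg = mv²/r, so N = m(v²/r + g) and N/(mg) = v²/(rg) + 1 = (20.0)²/(173 × 9.81) + 1 = 0.2357 + 1 = 1.236.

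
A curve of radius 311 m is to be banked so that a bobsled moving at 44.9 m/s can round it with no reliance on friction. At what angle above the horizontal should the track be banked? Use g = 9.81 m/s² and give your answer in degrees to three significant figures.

For a frictionless banked turn: horizontally N sinθ = mv²/r and vertically N cosθ = mg.
Dividing: tanθ = v²/(r g) = (44.9)²/(311 × 9.81) = 2016/3051 = 0.6608.
θ = arctan(0.6608) = 33.46°.

33.5°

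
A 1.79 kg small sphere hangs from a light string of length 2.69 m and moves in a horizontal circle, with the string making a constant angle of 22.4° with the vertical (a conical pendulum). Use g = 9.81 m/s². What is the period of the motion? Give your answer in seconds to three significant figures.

r = L sinθ = 1.025 m. From T sinθ = mω²r and T cosθ = mg: tanθ = ω²r/g, so ω² = g tanθ / r = g/(L cosθ).
ω = √(g/(L cosθ)) = √(9.81/(2.69 × 0.9245)) = √3.944 = 1.986 rad/s.
Period = 2π/ω = 3.164 s.

3.16 s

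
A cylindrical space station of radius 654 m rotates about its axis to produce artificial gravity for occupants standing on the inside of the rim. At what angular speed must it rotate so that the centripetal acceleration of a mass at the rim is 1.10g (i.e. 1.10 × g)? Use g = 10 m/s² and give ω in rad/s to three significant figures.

0.130 rad/s

Centripetal acceleration a_c = ω²r. Setting ω²r = 1.10g:
ω = √(1.10g / r) = √(1.10 × 10.0 / 654) = √0.01682 = 0.1297 rad/s.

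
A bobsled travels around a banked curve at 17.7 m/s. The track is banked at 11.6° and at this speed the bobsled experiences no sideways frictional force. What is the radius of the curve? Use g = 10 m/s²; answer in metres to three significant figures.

Frictionless banking: tanθ = v²/(rg), so r = v²/(g tanθ).
r = (17.7)²/(10.0 × tan 11.6°) = 313.3/(10.0 × 0.2053) = 313.3/2.053 = 152.6 m.

153 m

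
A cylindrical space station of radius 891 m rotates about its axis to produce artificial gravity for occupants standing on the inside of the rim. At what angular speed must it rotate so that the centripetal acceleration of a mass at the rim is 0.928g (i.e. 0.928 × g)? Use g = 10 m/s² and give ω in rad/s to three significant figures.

0.102 rad/s

Centripetal acceleration a_c = ω²r. Setting ω²r = 0.928g:
ω = √(0.928g / r) = √(0.928 × 10.0 / 891) = √0.01042 = 0.1021 rad/s.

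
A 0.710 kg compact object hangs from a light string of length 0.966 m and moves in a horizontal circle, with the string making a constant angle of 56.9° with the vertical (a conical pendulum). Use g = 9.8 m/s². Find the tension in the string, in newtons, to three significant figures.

Vertically the bob has no acceleration, so T cosθ = mg.
T = mg/cosθ = 0.710 × 9.8 / cos 56.9° = 6.958/0.5461 = 12.74 N.

12.7 N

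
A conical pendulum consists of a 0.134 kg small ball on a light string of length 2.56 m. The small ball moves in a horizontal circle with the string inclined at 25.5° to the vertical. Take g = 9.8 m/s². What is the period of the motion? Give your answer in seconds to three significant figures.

r = L sinθ = 1.102 m. From T sinθ = mω²r and T cosθ = mg: tanθ = ω²r/g, so ω² = g tanθ / r = g/(L cosθ).
ω = √(g/(L cosθ)) = √(9.8/(2.56 × 0.9026)) = √4.241 = 2.059 rad/s.
Period = 2π/ω = 3.051 s.

3.05 s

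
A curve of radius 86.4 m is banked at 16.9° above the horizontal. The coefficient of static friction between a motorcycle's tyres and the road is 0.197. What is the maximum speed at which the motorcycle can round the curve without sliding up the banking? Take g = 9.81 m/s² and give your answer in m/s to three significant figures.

At the maximum speed, friction acts down the slope at its limiting value f = μN. Radially (horizontal, toward centre): N sinθ + μN cosθ = mv²/r. Vertically: N cosθ − μN sinθ = mg.
Dividing: v² = r g (sinθ + μcosθ)/(cosθ − μsinθ).
sinθ + μcosθ = 0.2907 + 0.197×0.9568 = 0.4792; cosθ − μsinθ = 0.9568 − 0.197×0.2907 = 0.8995.
v² = 86.4 × 9.81 × 0.4792/0.8995 = 451.5 m²/s², so v = 21.25 m/s.

21.2 m/s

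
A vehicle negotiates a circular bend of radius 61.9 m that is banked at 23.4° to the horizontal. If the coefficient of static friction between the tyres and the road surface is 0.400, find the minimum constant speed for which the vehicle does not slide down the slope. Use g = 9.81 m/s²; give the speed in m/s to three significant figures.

At the minimum speed, friction acts up the slope at its limiting value f = μN. Radially (horizontal, toward centre): N sinθ − μN cosθ = mv²/r. Vertically: N cosθ + μN sinθ = mg.
Dividing: v² = r g (sinθ − μcosθ)/(cosθ + μsinθ).
sinθ − μcosθ = 0.3971 − 0.400×0.9178 = 0.03005; cosθ + μsinθ = 0.9178 + 0.400×0.3971 = 1.077.
v² = 61.9 × 9.81 × 0.03005/1.077 = 16.95 m²/s², so v = 4.117 m/s.

4.12 m/s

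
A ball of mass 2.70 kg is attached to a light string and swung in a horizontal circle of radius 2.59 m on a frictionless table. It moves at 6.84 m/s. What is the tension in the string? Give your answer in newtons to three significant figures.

48.8 N

The tension is the only horizontal force, so it supplies the full centripetal force: T = m v²/r = 2.70 × (6.840)²/2.59 = 2.70 × 46.79/2.59 = 48.77 N.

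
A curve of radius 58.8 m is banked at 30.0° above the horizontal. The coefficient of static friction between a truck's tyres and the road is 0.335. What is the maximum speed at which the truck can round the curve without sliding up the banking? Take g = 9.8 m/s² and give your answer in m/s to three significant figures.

At the maximum speed, friction acts down the slope at its limiting value f = μN. Radially (horizontal, toward centre): N sinθ + μN cosθ = mv²/r. Vertically: N cosθ − μN sinθ = mg.
Dividing: v² = r g (sinθ + μcosθ)/(cosθ − μsinθ).
sinθ + μcosθ = 0.5000 + 0.335×0.8660 = 0.7901; cosθ − μsinθ = 0.8660 − 0.335×0.5000 = 0.6985.
v² = 58.8 × 9.8 × 0.7901/0.6985 = 651.8 m²/s², so v = 25.53 m/s.

25.5 m/s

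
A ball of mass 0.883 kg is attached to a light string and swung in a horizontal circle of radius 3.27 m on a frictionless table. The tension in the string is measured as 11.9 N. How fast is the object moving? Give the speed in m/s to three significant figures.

T = m v²/r ⇒ v = √(T r / m) = √(11.9 × 3.27 / 0.883) = √44.07 = 6.638 m/s.

6.64 m/s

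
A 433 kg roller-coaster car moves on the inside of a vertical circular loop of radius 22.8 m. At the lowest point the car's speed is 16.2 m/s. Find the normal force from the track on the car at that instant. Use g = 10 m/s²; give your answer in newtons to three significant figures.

9310 N

At the lowest point, N points up (toward the centre) and the weight mg points down (away from the centre), so the net inward force is N − mg = mv²/r.
N = m(v²/r + g) = 433 × ((16.2)²/22.8 + 10.0) = 433 × (11.51 + 10.0) = 433 × 21.51 = 9314 N.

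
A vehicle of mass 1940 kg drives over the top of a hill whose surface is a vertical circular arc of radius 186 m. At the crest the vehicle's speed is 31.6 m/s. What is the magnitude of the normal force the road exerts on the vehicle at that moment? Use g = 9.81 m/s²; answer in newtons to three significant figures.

At the crest the centripetal acceleration points downward (toward the centre of the arc), so mg − N = mv²/r.
N = m(g − v²/r) = 1940 × (9.81 − (31.6)²/186) = 1940 × (9.81 − 5.369) = 1940 × 4.441 = 8616 N.

8620 N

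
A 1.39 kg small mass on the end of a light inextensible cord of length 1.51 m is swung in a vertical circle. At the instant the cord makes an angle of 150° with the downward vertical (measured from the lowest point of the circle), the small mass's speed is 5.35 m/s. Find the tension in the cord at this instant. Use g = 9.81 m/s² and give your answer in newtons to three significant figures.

14.5 N

Take the radial direction toward the centre of the circle as positive. The component of the weight along the string toward the centre is −mg cos φ (φ measured from the bottom), so Newton's second law along the string gives T − mg cos φ = m v²/r.
cos 150° = -0.8660, so T = m(v²/r + g cos φ) = 1.39 × ((5.35)²/1.51 + 9.81 × -0.8660) = 1.39 × (18.96 + (-8.496)) = 1.39 × 10.46 = 14.54 N.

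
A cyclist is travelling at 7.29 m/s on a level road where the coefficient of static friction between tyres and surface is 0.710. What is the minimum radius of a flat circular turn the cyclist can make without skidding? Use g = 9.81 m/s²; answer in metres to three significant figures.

At the limit, μ_s m g = m v²/r, so r_min = v²/(μ_s g) = (7.29)²/(0.710 × 9.81) = 53.14/6.965 = 7.630 m.

7.63 m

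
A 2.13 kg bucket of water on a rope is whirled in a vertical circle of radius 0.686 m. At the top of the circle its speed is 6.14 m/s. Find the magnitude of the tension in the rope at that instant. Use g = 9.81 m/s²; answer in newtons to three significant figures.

96.2 N

At the top, both T and the weight mg point inward (toward the centre), so T + mg = mv²/r.
T = m(v²/r − g) = 2.13 × ((6.14)²/0.686 − 9.81) = 2.13 × (54.96 − 9.81) = 2.13 × 45.15 = 96.16 N.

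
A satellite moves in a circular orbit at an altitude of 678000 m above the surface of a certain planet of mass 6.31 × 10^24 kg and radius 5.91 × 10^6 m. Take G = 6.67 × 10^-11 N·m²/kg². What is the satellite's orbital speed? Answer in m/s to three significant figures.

Orbital radius r = R + h = 5.91 × 10^6 + 678000 = 6.588 × 10^6 m.
Gravity supplies the centripetal force: G M m / r² = m v² / r, so v = √(GM/r).
v = √(6.67 × 10^-11 × 6.31 × 10^24 / 6.588 × 10^6) = √(6.389 × 10^7) = 7993 m/s.

7990 m/s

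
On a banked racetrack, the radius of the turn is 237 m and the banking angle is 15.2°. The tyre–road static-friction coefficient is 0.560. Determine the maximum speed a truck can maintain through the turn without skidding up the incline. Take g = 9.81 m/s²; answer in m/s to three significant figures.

47.8 m/s

At the maximum speed, friction acts down the slope at its limiting value f = μN. Radially (horizontal, toward centre): N sinθ + μN cosθ = mv²/r. Vertically: N cosθ − μN sinθ = mg.
Dividing: v² = r g (sinθ + μcosθ)/(cosθ − μsinθ).
sinθ + μcosθ = 0.2622 + 0.560×0.9650 = 0.8026; cosθ − μsinθ = 0.9650 − 0.560×0.2622 = 0.8182.
v² = 237 × 9.81 × 0.8026/0.8182 = 2281 m²/s², so v = 47.76 m/s.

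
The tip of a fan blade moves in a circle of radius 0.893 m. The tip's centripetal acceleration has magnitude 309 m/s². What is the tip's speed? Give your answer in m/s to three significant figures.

16.6 m/s

a_c = v²/r ⇒ v = √(a_c · r) = √(309 × 0.893) = √275.9 = 16.61 m/s.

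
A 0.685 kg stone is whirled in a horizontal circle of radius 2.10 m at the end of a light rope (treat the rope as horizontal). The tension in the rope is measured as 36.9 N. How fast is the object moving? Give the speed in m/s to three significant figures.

T = m v²/r ⇒ v = √(T r / m) = √(36.9 × 2.10 / 0.685) = √113.1 = 10.64 m/s.

10.6 m/s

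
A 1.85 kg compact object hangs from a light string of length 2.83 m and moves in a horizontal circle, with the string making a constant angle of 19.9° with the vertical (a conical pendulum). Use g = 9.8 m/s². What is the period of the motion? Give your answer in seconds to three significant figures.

3.27 s

r = L sinθ = 0.9633 m. From T sinθ = mω²r and T cosθ = mg: tanθ = ω²r/g, so ω² = g tanθ / r = g/(L cosθ).
ω = √(g/(L cosθ)) = √(9.8/(2.83 × 0.9403)) = √3.683 = 1.919 rad/s.
Period = 2π/ω = 3.274 s.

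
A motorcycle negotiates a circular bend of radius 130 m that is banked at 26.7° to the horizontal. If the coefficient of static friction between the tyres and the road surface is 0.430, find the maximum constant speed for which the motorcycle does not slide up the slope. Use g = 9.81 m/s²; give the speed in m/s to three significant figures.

At the maximum speed, friction acts down the slope at its limiting value f = μN. Radially (horizontal, toward centre): N sinθ + μN cosθ = mv²/r. Vertically: N cosθ − μN sinθ = mg.
Dividing: v² = r g (sinθ + μcosθ)/(cosθ − μsinθ).
sinθ + μcosθ = 0.4493 + 0.430×0.8934 = 0.8335; cosθ − μsinθ = 0.8934 − 0.430×0.4493 = 0.7002.
v² = 130 × 9.81 × 0.8335/0.7002 = 1518 m²/s², so v = 38.96 m/s.

39.0 m/s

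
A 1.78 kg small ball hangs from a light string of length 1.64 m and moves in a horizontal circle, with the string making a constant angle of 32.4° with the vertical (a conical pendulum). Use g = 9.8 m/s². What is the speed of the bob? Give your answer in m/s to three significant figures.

The radius of the circle is r = L sinθ = 1.64 × sin 32.4° = 0.8788 m.
Horizontally T sinθ = mv²/r and vertically T cosθ = mg, so tanθ = v²/(rg).
v = √(r g tanθ) = √(0.8788 × 9.8 × 0.6346) = √5.465 = 2.338 m/s.

2.34 m/s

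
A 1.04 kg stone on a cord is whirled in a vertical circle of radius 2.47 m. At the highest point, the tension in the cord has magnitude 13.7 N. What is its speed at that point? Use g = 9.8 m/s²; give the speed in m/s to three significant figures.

7.53 m/s

At the top, T + mg = mv²/r, so v = √(r(T/m + g)) = √(2.47 × (13.7/1.04 + 9.8)) = √(2.47 × 22.97) = √56.74 = 7.533 m/s.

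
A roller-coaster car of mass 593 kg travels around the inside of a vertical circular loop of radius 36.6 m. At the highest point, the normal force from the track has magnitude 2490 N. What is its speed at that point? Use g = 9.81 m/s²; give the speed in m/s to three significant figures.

22.6 m/s

At the top, N + mg = mv²/r, so v = √(r(N/m + g)) = √(36.6 × (2490/593 + 9.81)) = √(36.6 × 14.01) = √512.7 = 22.64 m/s.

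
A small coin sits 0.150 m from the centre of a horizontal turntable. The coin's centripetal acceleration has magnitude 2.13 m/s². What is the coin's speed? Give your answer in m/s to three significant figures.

0.565 m/s

a_c = v²/r ⇒ v = √(a_c · r) = √(2.13 × 0.150) = √0.3195 = 0.5652 m/s.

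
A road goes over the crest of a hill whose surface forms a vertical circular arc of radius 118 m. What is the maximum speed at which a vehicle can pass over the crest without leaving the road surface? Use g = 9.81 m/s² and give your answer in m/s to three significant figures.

34.0 m/s

At the crest the centre of the circle is below the vehicle, so the net downward (centripetal) force is mg − N = mv²/r.
The vehicle leaves the road when N → 0, giving v_max = √(g r) = √(9.81 × 118) = 34.02 m/s.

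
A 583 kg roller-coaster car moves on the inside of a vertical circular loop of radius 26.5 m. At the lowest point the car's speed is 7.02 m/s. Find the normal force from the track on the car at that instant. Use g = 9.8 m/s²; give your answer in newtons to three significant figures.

At the lowest point, N points up (toward the centre) and the weight mg points down (away from the centre), so the net inward force is N − mg = mv²/r.
N = m(v²/r + g) = 583 × ((7.02)²/26.5 + 9.8) = 583 × (1.860 + 9.8) = 583 × 11.66 = 6798 N.

6800 N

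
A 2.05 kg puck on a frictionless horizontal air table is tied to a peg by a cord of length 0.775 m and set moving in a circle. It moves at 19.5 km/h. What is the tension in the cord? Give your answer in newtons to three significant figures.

v = 19.5 km/h = 19.5/3.6 = 5.417 m/s.
The tension is the only horizontal force, so it supplies the full centripetal force: T = m v²/r = 2.05 × (5.417)²/0.775 = 2.05 × 29.34/0.775 = 77.61 N.

77.6 N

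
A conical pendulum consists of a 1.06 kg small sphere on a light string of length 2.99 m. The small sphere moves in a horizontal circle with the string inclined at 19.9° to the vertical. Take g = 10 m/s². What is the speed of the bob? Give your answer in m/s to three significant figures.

1.92 m/s

The radius of the circle is r = L sinθ = 2.99 × sin 19.9° = 1.018 m.
Horizontally T sinθ = mv²/r and vertically T cosθ = mg, so tanθ = v²/(rg).
v = √(r g tanθ) = √(1.018 × 10.0 × 0.3620) = √3.684 = 1.919 m/s.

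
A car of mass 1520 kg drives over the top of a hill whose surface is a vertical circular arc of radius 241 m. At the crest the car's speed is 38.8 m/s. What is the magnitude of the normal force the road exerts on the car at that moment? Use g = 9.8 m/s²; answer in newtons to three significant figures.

5400 N

At the crest the centripetal acceleration points downward (toward the centre of the arc), so mg − N = mv²/r.
N = m(g − v²/r) = 1520 × (9.8 − (38.8)²/241) = 1520 × (9.8 − 6.247) = 1520 × 3.553 = 5401 N.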